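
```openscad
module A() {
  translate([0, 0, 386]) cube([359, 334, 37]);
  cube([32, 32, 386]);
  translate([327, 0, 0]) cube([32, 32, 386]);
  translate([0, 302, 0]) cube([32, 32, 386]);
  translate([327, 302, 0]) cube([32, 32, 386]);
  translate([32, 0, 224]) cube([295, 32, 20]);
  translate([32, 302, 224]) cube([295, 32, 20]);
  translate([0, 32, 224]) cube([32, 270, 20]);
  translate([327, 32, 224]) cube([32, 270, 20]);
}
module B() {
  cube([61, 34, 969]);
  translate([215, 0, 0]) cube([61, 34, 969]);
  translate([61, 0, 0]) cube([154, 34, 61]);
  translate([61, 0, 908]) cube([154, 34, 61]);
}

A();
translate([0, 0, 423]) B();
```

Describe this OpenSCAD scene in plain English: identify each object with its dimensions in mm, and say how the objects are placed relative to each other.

A is a four-legged stool. The seat is 359×334 mm, 37 mm thick, top at z = 423 mm. It stands on four square legs, each 32×32 mm in cross-section, from z = 0 to the seat underside, each flush with a corner of the seat. Four stretchers, 32 mm wide and 20 mm tall, connect adjacent legs with their undersides at z = 224 mm, each running between the inner faces of the legs it joins and aligned with the legs' outer faces on the other axis.

B is a picture frame with a 154×847 mm rectangular opening (x by z) and a uniform 61 mm border on every side. Frame depth is 34 mm along y. It is built from two vertical stiles running the full outside height and two horizontal rails spanning the gap between the stiles.

The picture frame is on top of the stool.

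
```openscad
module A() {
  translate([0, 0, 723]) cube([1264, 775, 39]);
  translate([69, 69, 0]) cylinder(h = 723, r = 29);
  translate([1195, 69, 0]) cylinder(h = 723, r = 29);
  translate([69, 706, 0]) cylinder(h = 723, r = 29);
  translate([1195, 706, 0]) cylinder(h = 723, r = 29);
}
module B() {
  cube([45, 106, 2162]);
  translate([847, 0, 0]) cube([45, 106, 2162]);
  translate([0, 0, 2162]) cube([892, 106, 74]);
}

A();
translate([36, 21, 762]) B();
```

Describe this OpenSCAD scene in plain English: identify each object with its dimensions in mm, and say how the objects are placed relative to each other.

A is a table with a 1264×775 mm rectangular top, 39 mm thick, top surface at z = 762 mm, supported by four round legs of 58 mm diameter, each leg's bounding box inset 40 mm from the nearest pair of top edges, running from the floor.

B is a rectangular door frame: two vertical jambs of 45×106 mm section, 2162 mm tall, with a clear opening 802 mm wide between their inner faces. A header 74 mm tall and 106 mm deep lies on top of the jambs and spans the full outside width.

The door frame is on top of the table.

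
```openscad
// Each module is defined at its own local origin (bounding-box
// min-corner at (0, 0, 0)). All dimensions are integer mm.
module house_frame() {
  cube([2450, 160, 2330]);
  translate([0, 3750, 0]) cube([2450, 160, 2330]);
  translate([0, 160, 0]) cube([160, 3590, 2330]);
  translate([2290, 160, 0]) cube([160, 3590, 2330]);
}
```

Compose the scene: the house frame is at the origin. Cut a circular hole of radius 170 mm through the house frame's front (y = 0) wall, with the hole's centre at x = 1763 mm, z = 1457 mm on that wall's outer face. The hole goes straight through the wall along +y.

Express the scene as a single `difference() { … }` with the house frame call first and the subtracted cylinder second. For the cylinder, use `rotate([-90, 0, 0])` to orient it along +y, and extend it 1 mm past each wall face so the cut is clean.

difference() {
  house_frame();
  translate([1763, -1, 1457]) rotate([-90, 0, 0]) cylinder(h = 162, r = 170);
}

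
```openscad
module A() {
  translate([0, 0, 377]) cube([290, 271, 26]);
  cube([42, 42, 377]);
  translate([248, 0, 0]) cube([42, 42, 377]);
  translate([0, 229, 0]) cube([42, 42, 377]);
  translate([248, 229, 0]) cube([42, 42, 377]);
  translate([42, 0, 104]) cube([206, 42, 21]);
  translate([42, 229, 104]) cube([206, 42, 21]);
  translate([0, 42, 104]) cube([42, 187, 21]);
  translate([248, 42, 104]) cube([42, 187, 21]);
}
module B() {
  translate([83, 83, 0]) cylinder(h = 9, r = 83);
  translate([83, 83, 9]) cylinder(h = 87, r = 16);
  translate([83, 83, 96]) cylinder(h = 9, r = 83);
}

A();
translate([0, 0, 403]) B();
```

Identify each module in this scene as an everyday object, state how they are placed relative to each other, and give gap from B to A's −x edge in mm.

A is a stool. B is a spool. The spool is on top of the stool. The gap from the spool to the stool's −x edge is 0 mm.

The spool's min-x is at 0; the stool's min-x is 0; gap = 0 mm.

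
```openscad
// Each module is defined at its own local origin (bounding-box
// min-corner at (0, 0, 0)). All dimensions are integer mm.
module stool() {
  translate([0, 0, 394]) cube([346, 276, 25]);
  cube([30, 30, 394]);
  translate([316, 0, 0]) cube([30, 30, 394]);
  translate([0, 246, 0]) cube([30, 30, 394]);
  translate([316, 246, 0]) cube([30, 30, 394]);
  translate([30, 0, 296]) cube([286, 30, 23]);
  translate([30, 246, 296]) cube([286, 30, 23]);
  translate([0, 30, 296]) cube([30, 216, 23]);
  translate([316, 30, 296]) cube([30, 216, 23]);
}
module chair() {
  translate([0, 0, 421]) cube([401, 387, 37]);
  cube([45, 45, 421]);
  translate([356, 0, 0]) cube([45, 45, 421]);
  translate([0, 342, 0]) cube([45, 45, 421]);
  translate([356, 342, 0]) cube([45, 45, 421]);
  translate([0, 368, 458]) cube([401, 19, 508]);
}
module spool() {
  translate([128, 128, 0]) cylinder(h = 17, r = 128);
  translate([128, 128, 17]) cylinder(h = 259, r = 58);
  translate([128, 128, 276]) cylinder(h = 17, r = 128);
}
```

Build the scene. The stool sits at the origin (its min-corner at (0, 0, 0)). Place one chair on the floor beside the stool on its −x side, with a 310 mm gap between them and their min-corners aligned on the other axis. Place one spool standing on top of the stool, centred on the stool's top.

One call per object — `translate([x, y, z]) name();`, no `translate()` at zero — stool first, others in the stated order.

stool();
translate([-711, 0, 0]) chair();
translate([45, 10, 419]) spool();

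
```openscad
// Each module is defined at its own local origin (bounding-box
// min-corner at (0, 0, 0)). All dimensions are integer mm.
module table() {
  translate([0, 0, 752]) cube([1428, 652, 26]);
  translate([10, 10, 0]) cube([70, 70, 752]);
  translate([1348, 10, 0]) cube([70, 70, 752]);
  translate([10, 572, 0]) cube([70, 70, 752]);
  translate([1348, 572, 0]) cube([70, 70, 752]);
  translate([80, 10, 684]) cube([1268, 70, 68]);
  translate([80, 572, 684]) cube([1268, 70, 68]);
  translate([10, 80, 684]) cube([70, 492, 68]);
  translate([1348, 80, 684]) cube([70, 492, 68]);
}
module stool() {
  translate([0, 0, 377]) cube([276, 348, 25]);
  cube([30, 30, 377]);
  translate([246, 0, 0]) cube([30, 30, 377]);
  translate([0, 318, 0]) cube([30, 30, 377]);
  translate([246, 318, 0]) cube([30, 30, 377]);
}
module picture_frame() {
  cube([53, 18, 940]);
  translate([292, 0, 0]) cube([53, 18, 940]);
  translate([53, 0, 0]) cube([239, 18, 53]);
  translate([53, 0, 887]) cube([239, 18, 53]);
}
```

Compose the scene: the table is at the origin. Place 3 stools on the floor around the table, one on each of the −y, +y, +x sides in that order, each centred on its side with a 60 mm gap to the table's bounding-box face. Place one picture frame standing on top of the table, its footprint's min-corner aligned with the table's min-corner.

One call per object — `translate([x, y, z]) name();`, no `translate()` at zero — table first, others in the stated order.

table();
translate([576, -408, 0]) stool();
translate([576, 712, 0]) stool();
translate([1488, 152, 0]) stool();
translate([0, 0, 778]) picture_frame();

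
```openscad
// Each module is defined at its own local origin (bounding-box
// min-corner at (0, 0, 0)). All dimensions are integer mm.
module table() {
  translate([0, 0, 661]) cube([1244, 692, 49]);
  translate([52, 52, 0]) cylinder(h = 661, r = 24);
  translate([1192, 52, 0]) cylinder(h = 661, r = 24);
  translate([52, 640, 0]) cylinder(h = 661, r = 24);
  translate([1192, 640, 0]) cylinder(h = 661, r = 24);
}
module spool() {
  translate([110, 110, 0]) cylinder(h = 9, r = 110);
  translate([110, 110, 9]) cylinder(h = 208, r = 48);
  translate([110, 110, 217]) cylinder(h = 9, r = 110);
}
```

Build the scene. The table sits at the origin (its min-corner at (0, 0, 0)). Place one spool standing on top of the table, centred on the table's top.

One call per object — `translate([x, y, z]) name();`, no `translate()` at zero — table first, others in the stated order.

table();
translate([512, 236, 710]) spool();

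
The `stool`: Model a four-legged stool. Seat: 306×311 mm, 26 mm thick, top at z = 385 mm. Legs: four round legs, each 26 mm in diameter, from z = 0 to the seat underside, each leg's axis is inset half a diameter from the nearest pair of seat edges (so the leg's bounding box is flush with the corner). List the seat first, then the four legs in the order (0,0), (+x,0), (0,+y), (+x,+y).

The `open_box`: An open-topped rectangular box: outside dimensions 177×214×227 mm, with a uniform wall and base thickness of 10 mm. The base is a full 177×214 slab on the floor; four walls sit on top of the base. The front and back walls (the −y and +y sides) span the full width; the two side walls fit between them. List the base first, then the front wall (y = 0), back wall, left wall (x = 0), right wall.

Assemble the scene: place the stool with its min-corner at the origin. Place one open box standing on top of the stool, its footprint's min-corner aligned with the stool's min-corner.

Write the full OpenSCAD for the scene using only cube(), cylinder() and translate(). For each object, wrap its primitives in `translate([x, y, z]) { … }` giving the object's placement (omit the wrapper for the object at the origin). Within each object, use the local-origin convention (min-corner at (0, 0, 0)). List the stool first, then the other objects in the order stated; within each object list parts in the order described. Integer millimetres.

translate([0, 0, 359]) cube([306, 311, 26]);
translate([13, 13, 0]) cylinder(h = 359, r = 13);
translate([293, 13, 0]) cylinder(h = 359, r = 13);
translate([13, 298, 0]) cylinder(h = 359, r = 13);
translate([293, 298, 0]) cylinder(h = 359, r = 13);
translate([0, 0, 385]) {
  cube([177, 214, 10]);
  translate([0, 0, 10]) cube([177, 10, 217]);
  translate([0, 204, 10]) cube([177, 10, 217]);
  translate([0, 10, 10]) cube([10, 194, 217]);
  translate([167, 10, 10]) cube([10, 194, 217]);
}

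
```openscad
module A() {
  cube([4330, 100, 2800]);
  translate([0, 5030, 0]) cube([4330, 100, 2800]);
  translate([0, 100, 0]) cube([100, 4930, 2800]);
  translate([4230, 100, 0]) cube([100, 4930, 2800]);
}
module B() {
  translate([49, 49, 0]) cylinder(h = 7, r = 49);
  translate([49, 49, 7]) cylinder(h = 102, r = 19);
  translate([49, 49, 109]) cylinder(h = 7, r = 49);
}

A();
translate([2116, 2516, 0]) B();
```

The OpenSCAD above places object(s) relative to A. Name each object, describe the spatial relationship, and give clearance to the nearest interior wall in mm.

A is a house frame. B is a spool. The spool sits inside the house frame, centred. The clearance to the nearest interior wall is 2016 mm.

Clearances: x = 2016, y = 2416; minimum 2016 mm.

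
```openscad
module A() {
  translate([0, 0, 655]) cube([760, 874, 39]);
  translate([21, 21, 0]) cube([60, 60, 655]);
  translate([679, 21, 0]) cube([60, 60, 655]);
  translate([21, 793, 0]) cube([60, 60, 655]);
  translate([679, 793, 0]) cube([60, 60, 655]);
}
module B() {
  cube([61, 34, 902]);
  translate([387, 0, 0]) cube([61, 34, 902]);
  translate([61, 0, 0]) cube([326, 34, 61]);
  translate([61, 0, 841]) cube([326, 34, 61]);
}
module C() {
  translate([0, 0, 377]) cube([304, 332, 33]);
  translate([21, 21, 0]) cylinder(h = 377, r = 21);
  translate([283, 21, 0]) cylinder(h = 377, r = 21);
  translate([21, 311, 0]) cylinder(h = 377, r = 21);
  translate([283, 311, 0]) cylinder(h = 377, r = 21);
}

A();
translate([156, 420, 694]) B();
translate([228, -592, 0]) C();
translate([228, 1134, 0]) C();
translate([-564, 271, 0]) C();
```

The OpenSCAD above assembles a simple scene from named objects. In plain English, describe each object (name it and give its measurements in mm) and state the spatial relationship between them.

A is a table with a 760×874 mm rectangular top, 39 mm thick, top surface at z = 694 mm, supported by four 60×60 mm square legs, each inset 21 mm from the nearest pair of top edges, running from the floor.

B is a picture frame with a 326×780 mm rectangular opening (x by z) and a uniform 61 mm border on every side. Frame depth is 34 mm along y. It is built from two vertical stiles running the full outside height and two horizontal rails spanning the gap between the stiles.

C is a simple wooden stool: a rectangular seat 304 mm (x) by 332 mm (y), 33 mm thick, top face at z = 410 mm, on four round legs, each 42 mm in diameter. The legs rest on z = 0, each leg's axis is inset half a diameter from the nearest pair of seat edges (so the leg's bounding box is flush with the corner).

The picture frame is on top of the table, centred. Three stools sit around the table at the −y, +y, −x sides.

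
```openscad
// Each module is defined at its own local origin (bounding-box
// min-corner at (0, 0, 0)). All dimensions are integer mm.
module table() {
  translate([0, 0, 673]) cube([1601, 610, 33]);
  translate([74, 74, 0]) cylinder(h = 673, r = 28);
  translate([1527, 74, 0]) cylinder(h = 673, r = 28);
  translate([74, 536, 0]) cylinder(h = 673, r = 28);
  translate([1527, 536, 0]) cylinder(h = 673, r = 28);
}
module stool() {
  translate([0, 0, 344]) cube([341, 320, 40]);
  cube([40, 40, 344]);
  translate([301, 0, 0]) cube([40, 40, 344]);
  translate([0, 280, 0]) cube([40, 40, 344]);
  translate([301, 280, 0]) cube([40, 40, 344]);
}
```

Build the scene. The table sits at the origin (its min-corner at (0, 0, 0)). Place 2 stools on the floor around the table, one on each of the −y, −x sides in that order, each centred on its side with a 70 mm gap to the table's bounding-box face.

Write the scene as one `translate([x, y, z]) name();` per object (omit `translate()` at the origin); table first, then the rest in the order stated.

table();
translate([630, -390, 0]) stool();
translate([-411, 145, 0]) stool();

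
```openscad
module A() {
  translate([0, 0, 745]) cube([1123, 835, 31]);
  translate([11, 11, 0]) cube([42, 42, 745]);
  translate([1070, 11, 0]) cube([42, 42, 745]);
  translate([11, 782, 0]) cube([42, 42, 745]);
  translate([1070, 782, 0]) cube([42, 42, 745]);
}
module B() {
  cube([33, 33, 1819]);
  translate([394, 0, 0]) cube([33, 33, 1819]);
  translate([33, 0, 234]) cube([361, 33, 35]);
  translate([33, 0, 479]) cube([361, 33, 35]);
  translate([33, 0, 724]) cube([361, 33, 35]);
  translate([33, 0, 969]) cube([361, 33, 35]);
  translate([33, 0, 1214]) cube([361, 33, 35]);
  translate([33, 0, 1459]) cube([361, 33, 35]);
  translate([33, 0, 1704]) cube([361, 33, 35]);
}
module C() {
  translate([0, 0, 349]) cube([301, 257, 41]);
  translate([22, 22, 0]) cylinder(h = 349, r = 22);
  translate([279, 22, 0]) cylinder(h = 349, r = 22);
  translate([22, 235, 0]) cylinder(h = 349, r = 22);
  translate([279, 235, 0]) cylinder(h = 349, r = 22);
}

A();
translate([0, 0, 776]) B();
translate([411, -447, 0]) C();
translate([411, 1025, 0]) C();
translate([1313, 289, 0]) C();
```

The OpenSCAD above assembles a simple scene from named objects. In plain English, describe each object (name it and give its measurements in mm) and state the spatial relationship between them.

A is a table with a 1123×835 mm rectangular top, 31 mm thick, top surface at z = 776 mm, supported by four 42×42 mm square legs, each inset 11 mm from the nearest pair of top edges, running from the floor.

B is a straight ladder. Two 33×33 mm vertical rails, 1819 mm tall, stand 427 mm apart (outside-to-outside) with their front faces coplanar on the −y side. 7 rungs, each 33 mm deep and 35 mm tall, span between the inner faces of the rails, front faces flush with the rails. The lowest rung's underside is at z = 234 mm and rungs are spaced 245 mm apart (underside to underside).

C is a four-legged stool. The seat is a 301×257×41 mm slab whose top surface is at z = 390 mm; four round legs, each 44 mm in diameter, run from the floor (z = 0) to the underside of the seat, each leg's axis is inset half a diameter from the nearest pair of seat edges (so the leg's bounding box is flush with the corner).

The ladder is on top of the table. Three stools sit around the table at the −y, +y, +x sides.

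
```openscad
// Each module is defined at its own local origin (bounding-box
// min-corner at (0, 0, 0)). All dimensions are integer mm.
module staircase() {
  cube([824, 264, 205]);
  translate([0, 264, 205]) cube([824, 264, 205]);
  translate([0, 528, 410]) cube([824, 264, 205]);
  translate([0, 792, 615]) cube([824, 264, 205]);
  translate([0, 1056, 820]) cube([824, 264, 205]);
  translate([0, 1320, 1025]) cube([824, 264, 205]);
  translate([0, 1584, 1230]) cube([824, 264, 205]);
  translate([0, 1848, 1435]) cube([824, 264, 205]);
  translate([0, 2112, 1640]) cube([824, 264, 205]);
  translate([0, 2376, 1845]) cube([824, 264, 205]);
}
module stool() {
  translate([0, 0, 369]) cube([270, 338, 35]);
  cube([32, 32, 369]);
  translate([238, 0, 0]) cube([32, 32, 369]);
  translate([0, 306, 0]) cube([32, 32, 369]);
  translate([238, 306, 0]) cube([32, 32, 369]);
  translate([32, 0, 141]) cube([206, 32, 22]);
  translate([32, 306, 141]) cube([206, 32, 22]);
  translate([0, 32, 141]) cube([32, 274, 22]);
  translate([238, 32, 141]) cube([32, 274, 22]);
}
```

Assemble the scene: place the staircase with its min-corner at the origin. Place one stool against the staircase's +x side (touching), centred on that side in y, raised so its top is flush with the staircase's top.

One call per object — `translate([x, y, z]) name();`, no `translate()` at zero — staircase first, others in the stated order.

staircase();
translate([824, 1151, 1646]) stool();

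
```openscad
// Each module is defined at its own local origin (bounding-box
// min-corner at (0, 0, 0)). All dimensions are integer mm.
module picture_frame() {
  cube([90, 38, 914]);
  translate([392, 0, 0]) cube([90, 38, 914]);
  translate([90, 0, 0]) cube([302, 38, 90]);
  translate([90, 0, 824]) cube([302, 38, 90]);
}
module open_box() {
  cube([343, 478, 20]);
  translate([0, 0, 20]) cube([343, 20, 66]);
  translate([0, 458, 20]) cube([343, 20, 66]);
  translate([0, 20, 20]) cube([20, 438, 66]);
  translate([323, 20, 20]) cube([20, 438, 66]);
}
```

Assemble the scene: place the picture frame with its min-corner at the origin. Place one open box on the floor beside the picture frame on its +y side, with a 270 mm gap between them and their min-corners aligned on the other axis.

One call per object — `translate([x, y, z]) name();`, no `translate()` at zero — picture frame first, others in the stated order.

picture_frame();
translate([0, 308, 0]) open_box();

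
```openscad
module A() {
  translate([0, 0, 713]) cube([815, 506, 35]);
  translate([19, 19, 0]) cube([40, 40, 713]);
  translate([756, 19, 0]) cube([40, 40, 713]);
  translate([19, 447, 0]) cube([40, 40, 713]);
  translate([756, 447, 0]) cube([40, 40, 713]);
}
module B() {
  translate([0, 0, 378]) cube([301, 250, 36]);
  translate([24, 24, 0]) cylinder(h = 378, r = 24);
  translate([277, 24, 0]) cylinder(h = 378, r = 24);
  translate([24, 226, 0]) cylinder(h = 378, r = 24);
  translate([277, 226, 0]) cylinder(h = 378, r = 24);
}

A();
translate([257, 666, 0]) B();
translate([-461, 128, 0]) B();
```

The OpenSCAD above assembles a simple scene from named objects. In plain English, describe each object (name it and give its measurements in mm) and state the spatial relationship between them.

A is a rectangular dining table. The top is 815×506×35 mm with its upper surface at z = 748 mm. It stands on four 40×40 mm square legs, each inset 19 mm from the nearest pair of top edges, running from the floor to the underside of the top.

B is a simple wooden stool: a rectangular seat 301 mm (x) by 250 mm (y), 36 mm thick, top face at z = 414 mm, on four round legs, each 48 mm in diameter. The legs rest on z = 0, each leg's axis is inset half a diameter from the nearest pair of seat edges (so the leg's bounding box is flush with the corner).

Two stools sit around the table at the +y, −x sides.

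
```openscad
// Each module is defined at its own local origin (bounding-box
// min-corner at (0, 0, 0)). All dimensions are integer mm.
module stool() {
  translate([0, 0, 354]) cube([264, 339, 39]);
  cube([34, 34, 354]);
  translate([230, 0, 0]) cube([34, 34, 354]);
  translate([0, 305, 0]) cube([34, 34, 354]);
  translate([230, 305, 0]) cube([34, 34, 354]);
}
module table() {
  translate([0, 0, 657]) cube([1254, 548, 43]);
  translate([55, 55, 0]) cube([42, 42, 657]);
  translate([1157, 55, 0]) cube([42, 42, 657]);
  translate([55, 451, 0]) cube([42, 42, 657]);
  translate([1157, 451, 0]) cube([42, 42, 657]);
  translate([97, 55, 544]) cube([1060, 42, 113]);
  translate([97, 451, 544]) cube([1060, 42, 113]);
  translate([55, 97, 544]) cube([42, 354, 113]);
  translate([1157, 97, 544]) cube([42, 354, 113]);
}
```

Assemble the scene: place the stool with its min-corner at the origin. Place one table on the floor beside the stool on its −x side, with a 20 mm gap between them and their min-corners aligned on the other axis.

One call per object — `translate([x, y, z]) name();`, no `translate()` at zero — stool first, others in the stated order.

stool();
translate([-1274, 0, 0]) table();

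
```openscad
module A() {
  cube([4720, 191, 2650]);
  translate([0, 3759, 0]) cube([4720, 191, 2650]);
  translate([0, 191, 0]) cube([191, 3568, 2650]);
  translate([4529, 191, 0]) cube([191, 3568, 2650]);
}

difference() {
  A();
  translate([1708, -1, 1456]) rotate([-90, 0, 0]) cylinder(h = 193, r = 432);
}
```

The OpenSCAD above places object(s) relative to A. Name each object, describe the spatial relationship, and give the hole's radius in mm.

A is a house frame. The house frame has a circular hole through its front wall. The hole's radius is 432 mm.

The subtracted cylinder has r = 432 mm.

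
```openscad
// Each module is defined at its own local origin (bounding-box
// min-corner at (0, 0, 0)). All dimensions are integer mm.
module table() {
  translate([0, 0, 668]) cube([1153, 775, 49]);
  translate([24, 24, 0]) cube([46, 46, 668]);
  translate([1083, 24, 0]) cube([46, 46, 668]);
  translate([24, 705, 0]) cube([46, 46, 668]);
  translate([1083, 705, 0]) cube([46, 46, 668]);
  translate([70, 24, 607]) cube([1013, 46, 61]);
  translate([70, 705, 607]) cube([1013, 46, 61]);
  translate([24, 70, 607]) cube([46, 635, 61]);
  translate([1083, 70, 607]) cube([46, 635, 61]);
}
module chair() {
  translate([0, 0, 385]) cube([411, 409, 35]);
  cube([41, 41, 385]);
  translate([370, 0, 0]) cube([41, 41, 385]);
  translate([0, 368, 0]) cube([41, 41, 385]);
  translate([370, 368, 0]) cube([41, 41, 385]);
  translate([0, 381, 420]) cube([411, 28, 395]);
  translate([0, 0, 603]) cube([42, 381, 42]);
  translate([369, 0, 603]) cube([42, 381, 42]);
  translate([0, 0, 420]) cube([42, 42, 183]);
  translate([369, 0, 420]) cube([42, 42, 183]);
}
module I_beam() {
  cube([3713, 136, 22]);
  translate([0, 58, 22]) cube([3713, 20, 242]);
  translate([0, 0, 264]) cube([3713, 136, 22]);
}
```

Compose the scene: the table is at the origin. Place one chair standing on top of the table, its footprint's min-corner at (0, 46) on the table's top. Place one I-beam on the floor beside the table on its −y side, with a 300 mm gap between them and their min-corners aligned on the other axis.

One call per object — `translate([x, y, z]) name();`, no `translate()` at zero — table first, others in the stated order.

table();
translate([0, 46, 717]) chair();
translate([0, -436, 0]) I_beam();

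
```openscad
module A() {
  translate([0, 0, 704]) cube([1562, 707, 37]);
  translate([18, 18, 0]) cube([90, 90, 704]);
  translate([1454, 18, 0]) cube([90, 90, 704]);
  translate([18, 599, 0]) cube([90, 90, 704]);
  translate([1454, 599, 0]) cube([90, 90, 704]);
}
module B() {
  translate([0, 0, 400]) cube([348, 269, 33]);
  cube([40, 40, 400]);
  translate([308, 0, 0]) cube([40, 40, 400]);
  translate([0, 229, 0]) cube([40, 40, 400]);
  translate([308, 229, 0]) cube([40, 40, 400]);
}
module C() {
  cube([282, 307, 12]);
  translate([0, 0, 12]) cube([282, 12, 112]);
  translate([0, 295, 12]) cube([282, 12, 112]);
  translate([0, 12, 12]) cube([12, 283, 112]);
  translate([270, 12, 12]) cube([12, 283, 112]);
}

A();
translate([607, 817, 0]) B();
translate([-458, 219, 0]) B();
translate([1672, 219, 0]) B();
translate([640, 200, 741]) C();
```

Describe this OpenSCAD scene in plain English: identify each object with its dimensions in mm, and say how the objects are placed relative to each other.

A is a table with a 1562×707 mm rectangular top, 37 mm thick, top surface at z = 741 mm, supported by four 90×90 mm square legs, each inset 18 mm from the nearest pair of top edges, running from the floor.

B is a simple wooden stool: a rectangular seat 348 mm (x) by 269 mm (y), 33 mm thick, top face at z = 433 mm, on four square legs, each 40×40 mm in cross-section. The legs rest on z = 0, each flush with a corner of the seat.

C is an open-topped rectangular box: outside dimensions 282×307×124 mm, with a uniform wall and base thickness of 12 mm. The base is a full 282×307 slab on the floor; four walls sit on top of the base. The front and back walls (the −y and +y sides) span the full width; the two side walls fit between them.

Three stools sit around the table at the +y, −x, +x sides. The open box is on top of the table, centred.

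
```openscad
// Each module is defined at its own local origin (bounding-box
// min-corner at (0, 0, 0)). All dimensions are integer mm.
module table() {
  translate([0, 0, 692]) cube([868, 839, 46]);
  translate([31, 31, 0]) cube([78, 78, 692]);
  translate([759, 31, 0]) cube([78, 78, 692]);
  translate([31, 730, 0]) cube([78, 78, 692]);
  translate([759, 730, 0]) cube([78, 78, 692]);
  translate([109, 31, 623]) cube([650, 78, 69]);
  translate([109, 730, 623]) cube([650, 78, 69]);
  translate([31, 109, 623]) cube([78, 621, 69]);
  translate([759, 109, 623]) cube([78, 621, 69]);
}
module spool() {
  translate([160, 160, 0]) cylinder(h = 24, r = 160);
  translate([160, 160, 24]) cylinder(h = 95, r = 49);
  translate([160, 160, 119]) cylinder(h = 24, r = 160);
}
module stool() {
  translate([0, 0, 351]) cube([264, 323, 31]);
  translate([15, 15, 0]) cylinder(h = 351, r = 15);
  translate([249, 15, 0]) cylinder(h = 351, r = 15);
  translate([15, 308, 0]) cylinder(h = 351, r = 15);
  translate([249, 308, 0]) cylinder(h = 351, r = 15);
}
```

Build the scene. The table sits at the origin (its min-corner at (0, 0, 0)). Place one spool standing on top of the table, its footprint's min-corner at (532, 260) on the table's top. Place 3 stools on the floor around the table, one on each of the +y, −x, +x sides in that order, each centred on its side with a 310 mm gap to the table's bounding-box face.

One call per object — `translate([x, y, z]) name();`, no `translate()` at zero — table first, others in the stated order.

table();
translate([532, 260, 738]) spool();
translate([302, 1149, 0]) stool();
translate([-574, 258, 0]) stool();
translate([1178, 258, 0]) stool();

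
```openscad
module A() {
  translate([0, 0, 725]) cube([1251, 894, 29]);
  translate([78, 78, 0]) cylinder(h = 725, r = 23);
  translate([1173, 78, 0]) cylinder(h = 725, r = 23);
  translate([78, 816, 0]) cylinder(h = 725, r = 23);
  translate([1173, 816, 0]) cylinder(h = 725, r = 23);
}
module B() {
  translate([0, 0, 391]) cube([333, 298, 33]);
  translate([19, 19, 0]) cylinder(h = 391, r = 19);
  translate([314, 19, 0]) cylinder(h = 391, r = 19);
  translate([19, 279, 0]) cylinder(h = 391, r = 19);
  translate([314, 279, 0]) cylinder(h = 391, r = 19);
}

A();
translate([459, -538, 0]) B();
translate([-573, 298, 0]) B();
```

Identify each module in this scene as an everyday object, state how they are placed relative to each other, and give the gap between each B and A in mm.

Each stool's nearest face is 240 mm from the table's bounding box.

A is a table. B is a stool. Two stools sit around the table at the −y, −x sides. The gap between each stool and the table is 240 mm.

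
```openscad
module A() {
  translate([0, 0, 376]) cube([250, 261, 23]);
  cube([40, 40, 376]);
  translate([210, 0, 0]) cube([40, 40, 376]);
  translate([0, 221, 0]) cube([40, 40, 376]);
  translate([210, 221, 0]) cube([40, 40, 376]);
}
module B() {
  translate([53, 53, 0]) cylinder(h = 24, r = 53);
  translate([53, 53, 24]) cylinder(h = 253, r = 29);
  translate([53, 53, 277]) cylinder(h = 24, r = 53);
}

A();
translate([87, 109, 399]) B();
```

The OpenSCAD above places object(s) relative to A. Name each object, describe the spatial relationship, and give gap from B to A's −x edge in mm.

The spool's min-x is at 87; the stool's min-x is 0; gap = 87 mm.

A is a stool. B is a spool. The spool is on top of the stool. The gap from the spool to the stool's −x edge is 87 mm.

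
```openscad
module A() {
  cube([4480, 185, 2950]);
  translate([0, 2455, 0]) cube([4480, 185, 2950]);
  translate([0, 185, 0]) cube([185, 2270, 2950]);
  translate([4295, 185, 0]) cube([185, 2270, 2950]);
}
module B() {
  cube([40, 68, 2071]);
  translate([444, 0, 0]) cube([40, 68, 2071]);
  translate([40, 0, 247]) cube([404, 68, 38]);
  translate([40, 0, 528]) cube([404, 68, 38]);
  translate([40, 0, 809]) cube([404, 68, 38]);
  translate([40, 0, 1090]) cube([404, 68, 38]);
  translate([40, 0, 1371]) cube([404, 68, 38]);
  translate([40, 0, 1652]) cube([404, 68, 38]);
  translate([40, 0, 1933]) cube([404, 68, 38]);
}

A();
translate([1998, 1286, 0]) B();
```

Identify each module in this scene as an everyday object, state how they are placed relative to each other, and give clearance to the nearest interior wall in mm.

A is a house frame. B is a ladder. The ladder sits inside the house frame, centred. The clearance to the nearest interior wall is 1101 mm.

Clearances: x = 1813, y = 1101; minimum 1101 mm.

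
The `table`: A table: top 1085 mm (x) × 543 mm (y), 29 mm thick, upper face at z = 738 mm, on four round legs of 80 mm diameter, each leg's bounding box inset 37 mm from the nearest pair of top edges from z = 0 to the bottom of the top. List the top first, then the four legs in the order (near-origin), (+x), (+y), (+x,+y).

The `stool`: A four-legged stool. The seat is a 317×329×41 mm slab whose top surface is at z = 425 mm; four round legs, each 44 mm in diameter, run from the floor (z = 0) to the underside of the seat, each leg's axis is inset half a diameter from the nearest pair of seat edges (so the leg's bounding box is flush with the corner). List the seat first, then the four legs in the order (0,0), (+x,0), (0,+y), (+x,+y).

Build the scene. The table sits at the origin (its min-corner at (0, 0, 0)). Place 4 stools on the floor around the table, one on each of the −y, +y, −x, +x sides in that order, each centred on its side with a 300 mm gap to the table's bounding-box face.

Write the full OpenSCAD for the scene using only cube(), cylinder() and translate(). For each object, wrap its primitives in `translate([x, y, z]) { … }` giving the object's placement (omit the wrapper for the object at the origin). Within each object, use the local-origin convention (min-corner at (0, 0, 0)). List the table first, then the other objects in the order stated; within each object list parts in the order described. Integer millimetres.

translate([0, 0, 709]) cube([1085, 543, 29]);
translate([77, 77, 0]) cylinder(h = 709, r = 40);
translate([1008, 77, 0]) cylinder(h = 709, r = 40);
translate([77, 466, 0]) cylinder(h = 709, r = 40);
translate([1008, 466, 0]) cylinder(h = 709, r = 40);
translate([384, -629, 0]) {
  translate([0, 0, 384]) cube([317, 329, 41]);
  translate([22, 22, 0]) cylinder(h = 384, r = 22);
  translate([295, 22, 0]) cylinder(h = 384, r = 22);
  translate([22, 307, 0]) cylinder(h = 384, r = 22);
  translate([295, 307, 0]) cylinder(h = 384, r = 22);
}
translate([384, 843, 0]) {
  translate([0, 0, 384]) cube([317, 329, 41]);
  translate([22, 22, 0]) cylinder(h = 384, r = 22);
  translate([295, 22, 0]) cylinder(h = 384, r = 22);
  translate([22, 307, 0]) cylinder(h = 384, r = 22);
  translate([295, 307, 0]) cylinder(h = 384, r = 22);
}
translate([-617, 107, 0]) {
  translate([0, 0, 384]) cube([317, 329, 41]);
  translate([22, 22, 0]) cylinder(h = 384, r = 22);
  translate([295, 22, 0]) cylinder(h = 384, r = 22);
  translate([22, 307, 0]) cylinder(h = 384, r = 22);
  translate([295, 307, 0]) cylinder(h = 384, r = 22);
}
translate([1385, 107, 0]) {
  translate([0, 0, 384]) cube([317, 329, 41]);
  translate([22, 22, 0]) cylinder(h = 384, r = 22);
  translate([295, 22, 0]) cylinder(h = 384, r = 22);
  translate([22, 307, 0]) cylinder(h = 384, r = 22);
  translate([295, 307, 0]) cylinder(h = 384, r = 22);
}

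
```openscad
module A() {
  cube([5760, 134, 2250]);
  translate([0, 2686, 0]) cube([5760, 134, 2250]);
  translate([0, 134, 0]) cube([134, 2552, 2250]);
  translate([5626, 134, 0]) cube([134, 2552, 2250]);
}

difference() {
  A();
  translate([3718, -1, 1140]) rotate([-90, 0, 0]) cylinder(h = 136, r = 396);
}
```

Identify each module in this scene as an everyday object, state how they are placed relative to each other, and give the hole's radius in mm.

The subtracted cylinder has r = 396 mm.

A is a house frame. The house frame has a circular hole through its front wall. The hole's radius is 396 mm.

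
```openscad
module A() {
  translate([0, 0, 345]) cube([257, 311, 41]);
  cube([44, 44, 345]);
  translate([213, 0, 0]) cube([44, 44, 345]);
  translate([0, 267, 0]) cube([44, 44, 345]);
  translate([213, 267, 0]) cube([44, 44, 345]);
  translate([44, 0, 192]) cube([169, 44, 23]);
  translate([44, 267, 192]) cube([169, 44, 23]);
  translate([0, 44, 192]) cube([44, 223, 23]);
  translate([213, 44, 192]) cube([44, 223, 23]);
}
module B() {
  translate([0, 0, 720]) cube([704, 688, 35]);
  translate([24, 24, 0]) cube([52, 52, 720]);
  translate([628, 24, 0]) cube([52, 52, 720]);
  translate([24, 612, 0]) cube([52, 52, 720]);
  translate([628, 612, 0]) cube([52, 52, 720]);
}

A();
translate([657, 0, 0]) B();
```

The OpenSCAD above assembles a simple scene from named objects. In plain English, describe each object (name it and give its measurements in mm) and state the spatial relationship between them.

A is a four-legged stool. The seat is 257×311 mm, 41 mm thick, top at z = 386 mm. It stands on four square legs, each 44×44 mm in cross-section, from z = 0 to the seat underside, each flush with a corner of the seat. Four stretchers, 44 mm wide and 23 mm tall, connect adjacent legs with their undersides at z = 192 mm, each running between the inner faces of the legs it joins and aligned with the legs' outer faces on the other axis.

B is a table with a 704×688 mm rectangular top, 35 mm thick, top surface at z = 755 mm, supported by four 52×52 mm square legs, each inset 24 mm from the nearest pair of top edges, running from the floor.

The table is on the floor beside the stool on its +x side.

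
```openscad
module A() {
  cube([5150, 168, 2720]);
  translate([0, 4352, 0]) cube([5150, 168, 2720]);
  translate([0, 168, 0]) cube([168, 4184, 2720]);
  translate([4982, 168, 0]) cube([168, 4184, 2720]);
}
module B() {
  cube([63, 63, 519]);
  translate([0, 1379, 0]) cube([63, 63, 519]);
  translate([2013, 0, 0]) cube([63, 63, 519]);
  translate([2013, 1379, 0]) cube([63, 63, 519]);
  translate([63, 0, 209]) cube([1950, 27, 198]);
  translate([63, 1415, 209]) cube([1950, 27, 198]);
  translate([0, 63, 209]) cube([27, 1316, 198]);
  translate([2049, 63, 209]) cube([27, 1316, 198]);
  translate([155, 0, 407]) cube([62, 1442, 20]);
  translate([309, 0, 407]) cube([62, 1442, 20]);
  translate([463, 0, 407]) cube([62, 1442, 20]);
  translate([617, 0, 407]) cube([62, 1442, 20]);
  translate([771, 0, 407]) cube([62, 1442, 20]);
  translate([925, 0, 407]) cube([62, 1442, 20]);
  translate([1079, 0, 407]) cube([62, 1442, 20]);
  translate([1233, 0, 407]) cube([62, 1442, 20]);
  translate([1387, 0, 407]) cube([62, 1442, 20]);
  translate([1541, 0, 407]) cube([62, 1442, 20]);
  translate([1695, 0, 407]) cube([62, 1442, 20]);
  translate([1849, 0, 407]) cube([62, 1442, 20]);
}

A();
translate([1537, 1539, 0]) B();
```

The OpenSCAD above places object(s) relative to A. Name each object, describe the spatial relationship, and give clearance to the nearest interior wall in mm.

A is a house frame. B is a bed frame. The bed frame sits inside the house frame, centred. The clearance to the nearest interior wall is 1369 mm.

Clearances: x = 1369, y = 1371; minimum 1369 mm.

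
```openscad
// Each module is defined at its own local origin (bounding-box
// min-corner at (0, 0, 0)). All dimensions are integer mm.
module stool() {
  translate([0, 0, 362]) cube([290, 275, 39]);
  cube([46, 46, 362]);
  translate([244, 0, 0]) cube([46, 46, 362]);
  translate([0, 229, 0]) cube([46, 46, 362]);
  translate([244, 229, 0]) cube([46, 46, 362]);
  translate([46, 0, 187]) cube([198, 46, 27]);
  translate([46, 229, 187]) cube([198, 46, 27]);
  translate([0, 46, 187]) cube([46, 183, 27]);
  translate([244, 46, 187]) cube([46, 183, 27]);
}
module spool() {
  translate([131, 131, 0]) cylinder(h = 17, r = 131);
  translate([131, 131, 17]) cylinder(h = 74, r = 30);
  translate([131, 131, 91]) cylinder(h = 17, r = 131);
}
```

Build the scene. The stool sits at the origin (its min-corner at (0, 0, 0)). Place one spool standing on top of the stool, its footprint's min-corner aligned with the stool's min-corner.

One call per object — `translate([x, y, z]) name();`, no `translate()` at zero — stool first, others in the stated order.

stool();
translate([0, 0, 401]) spool();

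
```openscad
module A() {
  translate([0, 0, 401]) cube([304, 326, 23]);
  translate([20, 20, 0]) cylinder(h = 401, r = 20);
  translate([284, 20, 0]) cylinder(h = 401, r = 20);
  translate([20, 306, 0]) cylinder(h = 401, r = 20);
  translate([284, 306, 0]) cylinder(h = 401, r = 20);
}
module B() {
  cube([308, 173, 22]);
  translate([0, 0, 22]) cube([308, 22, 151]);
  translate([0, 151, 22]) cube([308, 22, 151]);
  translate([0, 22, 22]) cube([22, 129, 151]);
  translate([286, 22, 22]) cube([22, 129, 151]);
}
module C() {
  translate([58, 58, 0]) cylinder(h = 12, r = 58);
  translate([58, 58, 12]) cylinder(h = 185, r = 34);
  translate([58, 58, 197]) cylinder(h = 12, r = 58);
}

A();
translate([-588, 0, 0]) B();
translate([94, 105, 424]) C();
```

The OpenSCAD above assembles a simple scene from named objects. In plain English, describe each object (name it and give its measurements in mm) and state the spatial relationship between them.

A is a four-legged stool. The seat is 304×326 mm, 23 mm thick, top at z = 424 mm. It stands on four round legs, each 40 mm in diameter, from z = 0 to the seat underside, each leg's axis is inset half a diameter from the nearest pair of seat edges (so the leg's bounding box is flush with the corner).

B is an open storage box with external size 308×173×173 mm and wall thickness 22 mm (the base is also 22 mm thick). The base covers the whole footprint; the four walls stand on the base, with the y-facing walls full-width and the x-facing walls fitting between their inner faces.

C is a spool: two coaxial disc flanges of radius 58 mm and thickness 12 mm, joined by a core cylinder of radius 34 mm and height 185 mm. The lower flange rests on z = 0 and the three cylinders share a vertical axis.

The open box is on the floor beside the stool on its −x side. The spool is on top of the stool, centred.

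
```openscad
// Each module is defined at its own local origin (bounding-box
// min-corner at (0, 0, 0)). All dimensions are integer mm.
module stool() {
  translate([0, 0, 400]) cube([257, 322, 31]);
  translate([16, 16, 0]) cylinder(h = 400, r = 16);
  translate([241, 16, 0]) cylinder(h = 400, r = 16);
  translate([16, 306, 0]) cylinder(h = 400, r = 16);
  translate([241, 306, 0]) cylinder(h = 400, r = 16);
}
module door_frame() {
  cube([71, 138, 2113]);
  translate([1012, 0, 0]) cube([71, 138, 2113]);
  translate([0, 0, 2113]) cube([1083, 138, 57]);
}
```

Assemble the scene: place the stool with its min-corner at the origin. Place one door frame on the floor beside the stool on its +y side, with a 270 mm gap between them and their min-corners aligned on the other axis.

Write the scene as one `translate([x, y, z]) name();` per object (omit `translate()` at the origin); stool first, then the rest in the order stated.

stool();
translate([0, 592, 0]) door_frame();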